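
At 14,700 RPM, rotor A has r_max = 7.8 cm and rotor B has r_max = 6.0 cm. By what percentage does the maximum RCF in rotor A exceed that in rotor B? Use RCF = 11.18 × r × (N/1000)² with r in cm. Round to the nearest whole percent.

30%

At equal RPM, RCF scales linearly with r: ratio = 7.8 / 6.0 = 1.3000.
So rotor A delivers 30.0% more g-force.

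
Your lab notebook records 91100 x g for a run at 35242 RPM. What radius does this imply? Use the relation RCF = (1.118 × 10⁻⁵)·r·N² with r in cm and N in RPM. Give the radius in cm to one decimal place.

r ≈ 6.6 cm

RCF = 1.118 × 10⁻⁵ × r × N²
91100 = 1.118 × 10⁻⁵ × r × (35242)²
r = 91100 / (1.118 × 10⁻⁵ × 1,241,998,564) = 91100 / 13885.54 ≈ 6.561 cm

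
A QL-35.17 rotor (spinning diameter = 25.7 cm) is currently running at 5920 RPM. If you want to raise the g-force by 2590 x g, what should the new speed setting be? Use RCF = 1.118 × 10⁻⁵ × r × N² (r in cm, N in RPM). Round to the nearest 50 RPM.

7300 RPM

r = 25.7 / 2 = 12.85 cm
Current RCF = 1.118 × 10⁻⁵ × 12.85 × (5920)² = 1.118 × 10⁻⁵ × 12.85 × 35,046,400 ≈ 5,034.9 × g
Target RCF = 5,034.9 + 2,590 = 7,624.9 × g
N² = 7,624.9 / (14.3663 × 10⁻⁵) = 53,074,904
N ≈ √53,074,904 ≈ 7,285.3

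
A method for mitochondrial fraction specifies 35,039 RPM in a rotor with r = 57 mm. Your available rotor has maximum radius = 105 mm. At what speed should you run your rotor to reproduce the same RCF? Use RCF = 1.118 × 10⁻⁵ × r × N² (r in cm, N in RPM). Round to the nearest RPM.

Original rotor: r = 57 mm = 5.7 cm
RCF_original = 1.118 × 10⁻⁵ × 5.7 × (35039)² = 1.118 × 10⁻⁵ × 5.7 × 1,227,731,521 ≈ 78,238.4 × g
Your rotor: r = 105 mm = 10.5 cm
78,238.4 = 1.118 × 10⁻⁵ × 10.5 × N²
N² = 78,238.4 / (11.739 × 10⁻⁵) = 666,482,665
N ≈ √666,482,665 ≈ 25,816.3

≈ 25816 RPM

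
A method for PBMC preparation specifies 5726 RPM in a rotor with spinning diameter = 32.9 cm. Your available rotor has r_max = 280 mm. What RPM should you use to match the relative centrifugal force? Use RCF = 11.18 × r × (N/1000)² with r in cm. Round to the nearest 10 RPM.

4390 RPM

Original rotor: r = 32.9 / 2 = 16.45 cm
RCF_original = 11.18 × 16.45 × (5.726)² = 11.18 × 16.45 × 32.787076 ≈ 6,029.9 × g
Your rotor: r = 280 mm = 28.0 cm
6,029.9 = 11.18 × 28 × (N/1000)²
(N/1000)² = 6,029.9 / 313.04 = 19.26239
N = 1000 × √19.26239 ≈ 4,388.9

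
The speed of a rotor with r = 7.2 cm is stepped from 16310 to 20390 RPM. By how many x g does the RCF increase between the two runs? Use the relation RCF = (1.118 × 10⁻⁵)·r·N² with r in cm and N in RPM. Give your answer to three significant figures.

≈ 12100 x g

RCF₁ = 1.118 × 10⁻⁵ × 7.2 × (16310)² = 1.118 × 10⁻⁵ × 7.2 × 266,016,100 ≈ 21,413.2 × g
RCF₂ = 1.118 × 10⁻⁵ × 7.2 × (20390)² = 1.118 × 10⁻⁵ × 7.2 × 415,752,100 ≈ 33,466.4 × g
Increase = 33,466.4 − 21,413.2 = 12,053.2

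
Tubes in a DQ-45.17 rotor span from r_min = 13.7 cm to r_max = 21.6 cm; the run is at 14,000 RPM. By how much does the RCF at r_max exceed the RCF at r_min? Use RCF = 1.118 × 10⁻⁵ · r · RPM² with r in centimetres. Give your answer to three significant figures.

ΔRCF = 1.118 × 10⁻⁵ × (r_max − r_min) × N² = 1.118 × 10⁻⁵ × 7.9 × 196,000,000 ≈ 17,311.1

ΔRCF ≈ 17300 ×g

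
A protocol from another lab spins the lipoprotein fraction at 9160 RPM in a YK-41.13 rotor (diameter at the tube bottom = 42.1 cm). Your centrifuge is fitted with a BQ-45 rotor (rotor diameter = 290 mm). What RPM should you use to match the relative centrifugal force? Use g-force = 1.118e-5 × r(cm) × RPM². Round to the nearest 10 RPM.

≈ 11040 RPM

Original rotor: r = 42.1 / 2 = 21.05 cm
RCF = 1.118 × 10⁻⁵ × r × N²
RCF_original = 1.118 × 10⁻⁵ × 21.05 × (9160)² = 1.118 × 10⁻⁵ × 21.05 × 83,905,600 ≈ 19,746.3 × g
Your rotor: r = 290 mm / 2 = 145 mm = 14.5 cm
19,746.3 = 1.118 × 10⁻⁵ × 14.5 × N²
N² = 19,746.3 / (16.211 × 10⁻⁵) = 121,808,032
N ≈ √121,808,032 ≈ 11,036.7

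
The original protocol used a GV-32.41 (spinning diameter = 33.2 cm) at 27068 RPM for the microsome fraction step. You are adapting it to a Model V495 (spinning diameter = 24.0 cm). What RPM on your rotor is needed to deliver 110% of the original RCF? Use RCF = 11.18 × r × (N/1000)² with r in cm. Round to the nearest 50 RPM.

Original rotor: r = 33.2 / 2 = 16.6 cm
RCF_original = 11.18 × 16.6 × (27.068)² = 11.18 × 16.6 × 732.676624 ≈ 135,976 × g
Target RCF = 1.1 × 135,976 ≈ 149,573.6 × g
Your rotor: r = 24.0 / 2 = 12 cm
149,573.6 = 11.18 × 12 × (N/1000)²
(N/1000)² = 149,573.6 / 134.16 = 1114.89
N = 1000 × √1114.89 ≈ 33,390.0

33400 RPM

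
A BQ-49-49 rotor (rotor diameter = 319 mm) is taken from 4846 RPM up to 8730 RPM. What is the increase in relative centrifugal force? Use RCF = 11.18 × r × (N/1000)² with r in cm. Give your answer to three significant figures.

9400 × g

r = 319 mm / 2 = 159.5 mm = 15.95 cm
RCF₁ = 11.18 × 15.95 × (4.846)² = 11.18 × 15.95 × 23.483716 ≈ 4,187.6 × g
RCF₂ = 11.18 × 15.95 × (8.73)² = 11.18 × 15.95 × 76.2129 ≈ 13,590.4 × g
Increase = 13,590.4 − 4,187.6 = 9,402.8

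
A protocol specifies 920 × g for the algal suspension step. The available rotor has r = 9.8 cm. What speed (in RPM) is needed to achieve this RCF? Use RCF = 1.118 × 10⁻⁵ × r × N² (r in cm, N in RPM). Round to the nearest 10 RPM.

RCF = 1.118 × 10⁻⁵ × r × N²
920 = 1.118 × 10⁻⁵ × 9.8 × N²
N² = 920 / (10.9564 × 10⁻⁵) = 8,396,919
N ≈ √8,396,919 ≈ 2,897.7

N ≈ 2900 RPM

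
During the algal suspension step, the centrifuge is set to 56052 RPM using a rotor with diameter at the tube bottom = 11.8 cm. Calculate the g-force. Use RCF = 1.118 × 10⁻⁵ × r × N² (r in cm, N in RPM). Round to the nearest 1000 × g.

RCF ≈ 207000 ×g

r = 11.8 / 2 = 5.9 cm
RCF = 1.118 × 10⁻⁵ × r × N²
RCF = 1.118 × 10⁻⁵ × 5.9 × (56052)² = 1.118 × 10⁻⁵ × 5.9 × 3,141,826,704 ≈ 207,241.2 × g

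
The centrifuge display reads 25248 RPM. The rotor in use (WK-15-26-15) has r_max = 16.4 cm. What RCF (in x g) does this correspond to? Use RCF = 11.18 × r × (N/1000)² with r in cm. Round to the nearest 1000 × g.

117000 x g

RCF = 11.18 × 16.4 × (25.248)² = 11.18 × 16.4 × 637.461504 ≈ 116,879.8 × g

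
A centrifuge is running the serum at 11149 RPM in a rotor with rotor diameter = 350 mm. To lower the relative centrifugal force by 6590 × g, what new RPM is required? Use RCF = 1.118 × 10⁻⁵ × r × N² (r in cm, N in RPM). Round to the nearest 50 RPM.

≈ 9500 RPM

r = 350 mm / 2 = 175 mm = 17.5 cm
Current RCF = 1.118 × 10⁻⁵ × 17.5 × (11149)² = 1.118 × 10⁻⁵ × 17.5 × 124,300,201 ≈ 24,319.3 × g
Target RCF = 24,319.3 − 6,590 = 17,729.3 × g
N² = 17,729.3 / (19.565 × 10⁻⁵) = 90,617,429
N ≈ √90,617,429 ≈ 9,519.3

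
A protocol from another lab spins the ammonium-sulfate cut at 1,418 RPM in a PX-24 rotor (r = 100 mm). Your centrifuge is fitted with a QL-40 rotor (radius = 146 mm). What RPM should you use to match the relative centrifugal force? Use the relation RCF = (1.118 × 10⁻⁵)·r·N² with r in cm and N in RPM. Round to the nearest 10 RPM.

≈ 1170 RPM

Original rotor: r = 100 mm = 10.0 cm
RCF = 1.118 × 10⁻⁵ × r × N²
RCF_original = 1.118 × 10⁻⁵ × 10 × (1418)² = 1.118 × 10⁻⁵ × 10 × 2,010,724 ≈ 224.8 × g
Your rotor: r = 146 mm = 14.6 cm
224.8 = 1.118 × 10⁻⁵ × 14.6 × N²
N² = 224.8 / (16.3228 × 10⁻⁵) = 1,377,215
N ≈ √1,377,215 ≈ 1,173.5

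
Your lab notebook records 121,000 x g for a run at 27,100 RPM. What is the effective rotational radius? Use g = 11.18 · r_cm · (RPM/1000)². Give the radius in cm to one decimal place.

121000 = 11.18 × r × (27.1)²
r = 121000 / (11.18 × 734.41) = 121000 / 8210.704 ≈ 14.737 cm

≈ 14.7 cm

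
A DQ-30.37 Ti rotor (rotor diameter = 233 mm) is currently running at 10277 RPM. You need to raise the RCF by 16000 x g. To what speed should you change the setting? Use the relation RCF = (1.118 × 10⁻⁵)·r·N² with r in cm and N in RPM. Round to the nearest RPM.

N₂ ≈ 15115 RPM

r = 233 mm / 2 = 116.5 mm = 11.65 cm
Current RCF = 1.118 × 10⁻⁵ × 11.65 × (10277)² = 1.118 × 10⁻⁵ × 11.65 × 105,616,729 ≈ 13,756.3 × g
Target RCF = 13,756.3 + 16,000 = 29,756.3 × g
N² = 29,756.3 / (13.0247 × 10⁻⁵) = 228,460,540
N ≈ √228,460,540 ≈ 15,114.9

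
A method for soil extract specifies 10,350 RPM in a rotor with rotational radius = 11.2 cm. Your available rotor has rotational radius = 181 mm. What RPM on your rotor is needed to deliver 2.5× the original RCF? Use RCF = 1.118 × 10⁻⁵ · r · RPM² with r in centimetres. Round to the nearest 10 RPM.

RCF_original = 1.118 × 10⁻⁵ × 11.2 × (10350)² = 1.118 × 10⁻⁵ × 11.2 × 107,122,500 ≈ 13,413.5 × g
Target RCF = 2.5 × 13,413.5 ≈ 33,533.8 × g
Your rotor: r = 181 mm = 18.1 cm
33,533.8 = 1.118 × 10⁻⁵ × 18.1 × N²
N² = 33,533.8 / (20.2358 × 10⁻⁵) = 165,715,218
N ≈ √165,715,218 ≈ 12,873.0

≈ 12870 RPM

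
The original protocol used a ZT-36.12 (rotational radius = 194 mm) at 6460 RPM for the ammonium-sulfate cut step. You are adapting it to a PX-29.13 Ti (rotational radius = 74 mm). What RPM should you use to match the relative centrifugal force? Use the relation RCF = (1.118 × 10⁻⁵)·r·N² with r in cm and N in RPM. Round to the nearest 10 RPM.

Original rotor: r = 194 mm = 19.4 cm
RCF_original = 1.118 × 10⁻⁵ × 19.4 × (6460)² = 1.118 × 10⁻⁵ × 19.4 × 41,731,600 ≈ 9,051.3 × g
Your rotor: r = 74 mm = 7.4 cm
9,051.3 = 1.118 × 10⁻⁵ × 7.4 × N²
N² = 9,051.3 / (8.2732 × 10⁻⁵) = 109,405,067
N ≈ √109,405,067 ≈ 10,459.7

≈ 10460 RPM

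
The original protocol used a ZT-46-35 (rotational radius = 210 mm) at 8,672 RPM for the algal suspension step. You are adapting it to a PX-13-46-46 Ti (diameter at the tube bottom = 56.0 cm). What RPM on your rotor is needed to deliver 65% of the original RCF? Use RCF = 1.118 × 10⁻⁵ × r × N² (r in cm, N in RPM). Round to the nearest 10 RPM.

≈ 6050 RPM

Original rotor: r = 210 mm = 21.0 cm
RCF_original = 1.118 × 10⁻⁵ × 21 × (8672)² = 1.118 × 10⁻⁵ × 21 × 75,203,584 ≈ 17,656.3 × g
Target RCF = 0.65 × 17,656.3 ≈ 11,476.6 × g
Your rotor: r = 56.0 / 2 = 28 cm
11,476.6 = 1.118 × 10⁻⁵ × 28 × N²
N² = 11,476.6 / (31.304 × 10⁻⁵) = 36,661,768
N ≈ √36,661,768 ≈ 6,054.9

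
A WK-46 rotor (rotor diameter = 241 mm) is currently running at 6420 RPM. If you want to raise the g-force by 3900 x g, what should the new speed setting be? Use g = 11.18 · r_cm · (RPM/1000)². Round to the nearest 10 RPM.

8380 RPM

r = 241 mm / 2 = 120.5 mm = 12.05 cm
Current RCF = 11.18 × 12.05 × (6.42)² = 11.18 × 12.05 × 41.2164 ≈ 5,552.6 × g
Target RCF = 5,552.6 + 3,900 = 9,452.6 × g
(N/1000)² = 9,452.6 / 134.719 = 70.16531
N = 1000 × √70.16531 ≈ 8,376.5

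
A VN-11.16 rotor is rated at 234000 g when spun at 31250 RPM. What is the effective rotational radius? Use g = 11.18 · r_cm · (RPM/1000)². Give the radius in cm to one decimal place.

RCF = 11.18 × r × (N/1000)²
234000 = 11.18 × r × (31.25)²
r = 234000 / (11.18 × 976.5625) = 234000 / 10917.97 ≈ 21.433 cm

r ≈ 21.4 cm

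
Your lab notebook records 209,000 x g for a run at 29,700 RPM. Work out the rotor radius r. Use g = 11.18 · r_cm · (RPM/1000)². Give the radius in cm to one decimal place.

≈ 21.2 cm

RCF = 11.18 × r × (N/1000)²
209000 = 11.18 × r × (29.7)²
r = 209000 / (11.18 × 882.09) = 209000 / 9861.766 ≈ 21.193 cm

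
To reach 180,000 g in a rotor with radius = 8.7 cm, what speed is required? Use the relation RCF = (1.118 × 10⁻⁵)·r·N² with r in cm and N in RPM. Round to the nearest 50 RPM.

180,000 = 1.118 × 10⁻⁵ × 8.7 × N²
N² = 180,000 / (9.7266 × 10⁻⁵) = 1,850,595,275
N ≈ √1,850,595,275 ≈ 43,018.5

≈ 43000 RPM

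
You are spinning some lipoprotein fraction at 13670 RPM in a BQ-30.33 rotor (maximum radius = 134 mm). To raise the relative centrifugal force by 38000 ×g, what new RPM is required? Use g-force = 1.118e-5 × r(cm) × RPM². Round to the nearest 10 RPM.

r = 134 mm = 13.4 cm
Current RCF = 1.118 × 10⁻⁵ × 13.4 × (13670)² = 1.118 × 10⁻⁵ × 13.4 × 186,868,900 ≈ 27,995.2 × g
Target RCF = 27,995.2 + 38,000 = 65,995.2 × g
N² = 65,995.2 / (14.9812 × 10⁻⁵) = 440,520,119
N ≈ √440,520,119 ≈ 20,988.6

≈ 20990 RPM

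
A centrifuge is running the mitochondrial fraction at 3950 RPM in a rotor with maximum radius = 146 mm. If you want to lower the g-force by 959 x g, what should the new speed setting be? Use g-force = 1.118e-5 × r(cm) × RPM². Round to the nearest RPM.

r = 146 mm = 14.6 cm
Current RCF = 1.118 × 10⁻⁵ × 14.6 × (3950)² = 1.118 × 10⁻⁵ × 14.6 × 15,602,500 ≈ 2,546.8 × g
Target RCF = 2,546.8 − 959 = 1,587.8 × g
N² = 1,587.8 / (16.3228 × 10⁻⁵) = 9,727,498
N ≈ √9,727,498 ≈ 3,118.9

3119 RPM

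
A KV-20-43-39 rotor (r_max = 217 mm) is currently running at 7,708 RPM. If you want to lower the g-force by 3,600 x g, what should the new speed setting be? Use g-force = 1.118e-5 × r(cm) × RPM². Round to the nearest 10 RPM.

r = 217 mm = 21.7 cm
Current RCF = 1.118 × 10⁻⁵ × 21.7 × (7708)² = 1.118 × 10⁻⁵ × 21.7 × 59,413,264 ≈ 14,414 × g
Target RCF = 14,414 − 3,600 = 10,814 × g
N² = 10,814 / (24.2606 × 10⁻⁵) = 44,574,330
N ≈ √44,574,330 ≈ 6,676.4

≈ 6680 RPM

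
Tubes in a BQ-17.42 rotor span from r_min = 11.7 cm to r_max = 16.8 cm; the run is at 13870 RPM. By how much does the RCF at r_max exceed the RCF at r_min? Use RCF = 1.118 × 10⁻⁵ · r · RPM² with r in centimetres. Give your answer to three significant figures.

11000 × g

RCF_max = 1.118 × 10⁻⁵ × 16.8 × (13870)² = 1.118 × 10⁻⁵ × 16.8 × 192,376,900 ≈ 36,133 × g
RCF_min = 1.118 × 10⁻⁵ × 11.7 × (13870)² = 1.118 × 10⁻⁵ × 11.7 × 192,376,900 ≈ 25,164.1 × g
ΔRCF = 36,133 − 25,164.1 = 10,968.9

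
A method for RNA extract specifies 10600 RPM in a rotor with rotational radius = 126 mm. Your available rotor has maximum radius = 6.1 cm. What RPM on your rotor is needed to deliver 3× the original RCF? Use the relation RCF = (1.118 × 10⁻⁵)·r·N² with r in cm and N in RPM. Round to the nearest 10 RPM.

Original rotor: r = 126 mm = 12.6 cm
RCF_original = 1.118 × 10⁻⁵ × 12.6 × (10600)² = 1.118 × 10⁻⁵ × 12.6 × 112,360,000 ≈ 15,827.9 × g
Target RCF = 3 × 15,827.9 ≈ 47,483.7 × g
47,483.7 = 1.118 × 10⁻⁵ × 6.1 × N²
N² = 47,483.7 / (6.8198 × 10⁻⁵) = 696,262,354
N ≈ √696,262,354 ≈ 26,386.8

26390 RPM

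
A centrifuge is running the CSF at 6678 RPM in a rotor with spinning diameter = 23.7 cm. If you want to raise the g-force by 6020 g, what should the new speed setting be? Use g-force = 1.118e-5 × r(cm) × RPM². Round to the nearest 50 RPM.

9500 RPM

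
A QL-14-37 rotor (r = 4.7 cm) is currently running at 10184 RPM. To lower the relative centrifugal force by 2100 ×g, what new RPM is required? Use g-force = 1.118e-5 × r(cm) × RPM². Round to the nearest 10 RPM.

Current RCF = 1.118 × 10⁻⁵ × 4.7 × (10184)² = 1.118 × 10⁻⁵ × 4.7 × 103,713,856 ≈ 5,449.7 × g
Target RCF = 5,449.7 − 2,100 = 3,349.7 × g
N² = 3,349.7 / (5.2546 × 10⁻⁵) = 63,747,954
N ≈ √63,747,954 ≈ 7,984.2

≈ 7980 RPM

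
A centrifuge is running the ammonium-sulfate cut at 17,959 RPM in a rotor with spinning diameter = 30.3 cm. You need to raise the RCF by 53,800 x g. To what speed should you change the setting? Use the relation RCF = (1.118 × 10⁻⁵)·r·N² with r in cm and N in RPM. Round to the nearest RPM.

r = 30.3 / 2 = 15.15 cm
Current RCF = 1.118 × 10⁻⁵ × 15.15 × (17959)² = 1.118 × 10⁻⁵ × 15.15 × 322,525,681 ≈ 54,628.4 × g
Target RCF = 54,628.4 + 53,800 = 108,428.4 × g
N² = 108,428.4 / (16.9377 × 10⁻⁵) = 640,160,116
N ≈ √640,160,116 ≈ 25,301.4

25301 RPM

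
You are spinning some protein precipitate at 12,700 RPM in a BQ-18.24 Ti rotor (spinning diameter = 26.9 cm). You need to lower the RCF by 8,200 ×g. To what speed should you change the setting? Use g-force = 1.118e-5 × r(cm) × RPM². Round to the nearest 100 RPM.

10300 RPM

r = 26.9 / 2 = 13.45 cm
Current RCF = 1.118 × 10⁻⁵ × 13.45 × (12700)² = 1.118 × 10⁻⁵ × 13.45 × 161,290,000 ≈ 24,253.3 × g
Target RCF = 24,253.3 − 8,200 = 16,053.3 × g
N² = 16,053.3 / (15.0371 × 10⁻⁵) = 106,757,952
N ≈ √106,757,952 ≈ 10,332.4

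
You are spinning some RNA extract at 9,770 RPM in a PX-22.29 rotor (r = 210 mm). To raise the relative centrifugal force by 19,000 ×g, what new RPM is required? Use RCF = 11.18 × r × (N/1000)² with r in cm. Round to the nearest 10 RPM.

≈ 13280 RPM

r = 210 mm = 21.0 cm
Current RCF = 11.18 × 21 × (9.77)² = 11.18 × 21 × 95.4529 ≈ 22,410.4 × g
Target RCF = 22,410.4 + 19,000 = 41,410.4 × g
(N/1000)² = 41,410.4 / 234.78 = 176.3796
N = 1000 × √176.3796 ≈ 13,280.8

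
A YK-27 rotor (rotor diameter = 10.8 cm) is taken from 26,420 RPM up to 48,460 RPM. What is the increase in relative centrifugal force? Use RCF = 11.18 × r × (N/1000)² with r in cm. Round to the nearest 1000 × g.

≈ 100000 ×g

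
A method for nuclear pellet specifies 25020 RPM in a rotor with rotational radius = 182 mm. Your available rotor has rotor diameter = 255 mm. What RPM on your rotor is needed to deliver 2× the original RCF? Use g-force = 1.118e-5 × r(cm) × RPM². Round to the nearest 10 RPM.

Original rotor: r = 182 mm = 18.2 cm
RCF_original = 1.118 × 10⁻⁵ × 18.2 × (25020)² = 1.118 × 10⁻⁵ × 18.2 × 626,000,400 ≈ 127,376.1 × g
Target RCF = 2 × 127,376.1 ≈ 254,752.2 × g
Your rotor: r = 255 mm / 2 = 127.5 mm = 12.75 cm
254,752.2 = 1.118 × 10⁻⁵ × 12.75 × N²
N² = 254,752.2 / (14.2545 × 10⁻⁵) = 1,787,170,367
N ≈ √1,787,170,367 ≈ 42,274.9

≈ 42270 RPM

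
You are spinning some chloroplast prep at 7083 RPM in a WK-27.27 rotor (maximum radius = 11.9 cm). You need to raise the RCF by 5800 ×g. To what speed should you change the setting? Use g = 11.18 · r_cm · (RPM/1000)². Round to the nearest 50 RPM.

9700 RPM

Current RCF = 11.18 × 11.9 × (7.083)² = 11.18 × 11.9 × 50.168889 ≈ 6,674.6 × g
Target RCF = 6,674.6 + 5,800 = 12,474.6 × g
(N/1000)² = 12,474.6 / 133.042 = 93.76438
N = 1000 × √93.76438 ≈ 9,683.2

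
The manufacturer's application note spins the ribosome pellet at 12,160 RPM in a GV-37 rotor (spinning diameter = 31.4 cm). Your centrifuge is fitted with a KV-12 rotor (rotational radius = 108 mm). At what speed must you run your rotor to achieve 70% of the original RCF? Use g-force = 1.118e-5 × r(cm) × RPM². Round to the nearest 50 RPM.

12250 RPM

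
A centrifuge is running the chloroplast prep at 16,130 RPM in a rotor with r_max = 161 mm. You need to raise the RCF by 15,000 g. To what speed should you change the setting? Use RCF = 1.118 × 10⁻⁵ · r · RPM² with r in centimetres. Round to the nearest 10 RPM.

r = 161 mm = 16.1 cm
Current RCF = 1.118 × 10⁻⁵ × 16.1 × (16130)² = 1.118 × 10⁻⁵ × 16.1 × 260,176,900 ≈ 46,831.3 × g
Target RCF = 46,831.3 + 15,000 = 61,831.3 × g
N² = 61,831.3 / (17.9998 × 10⁻⁵) = 343,511,039
N ≈ √343,511,039 ≈ 18,534.1

N₂ ≈ 18530 RPM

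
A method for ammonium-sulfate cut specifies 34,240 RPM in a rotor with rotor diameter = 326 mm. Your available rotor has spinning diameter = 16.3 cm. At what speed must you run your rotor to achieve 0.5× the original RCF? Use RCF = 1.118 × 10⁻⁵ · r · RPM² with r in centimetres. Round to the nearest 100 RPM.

Original rotor: r = 326 mm / 2 = 163 mm = 16.3 cm
RCF = 1.118 × 10⁻⁵ × r × N²
RCF_original = 1.118 × 10⁻⁵ × 16.3 × (34240)² = 1.118 × 10⁻⁵ × 16.3 × 1,172,377,600 ≈ 213,647.1 × g
Target RCF = 0.5 × 213,647.1 ≈ 106,823.6 × g
Your rotor: r = 16.3 / 2 = 8.15 cm
106,823.6 = 1.118 × 10⁻⁵ × 8.15 × N²
N² = 106,823.6 / (9.1117 × 10⁻⁵) = 1,172,378,371
N ≈ √1,172,378,371 ≈ 34,240.0

34200 RPM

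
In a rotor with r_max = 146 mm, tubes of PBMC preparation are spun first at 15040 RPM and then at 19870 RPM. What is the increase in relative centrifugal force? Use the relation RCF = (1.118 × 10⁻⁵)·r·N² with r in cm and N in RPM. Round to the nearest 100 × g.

≈ 27500 g

r = 146 mm = 14.6 cm
RCF₁ = 1.118 × 10⁻⁵ × 14.6 × (15040)² = 1.118 × 10⁻⁵ × 14.6 × 226,201,600 ≈ 36,922.4 × g
RCF₂ = 1.118 × 10⁻⁵ × 14.6 × (19870)² = 1.118 × 10⁻⁵ × 14.6 × 394,816,900 ≈ 64,445.2 × g
Increase = 64,445.2 − 36,922.4 = 27,522.8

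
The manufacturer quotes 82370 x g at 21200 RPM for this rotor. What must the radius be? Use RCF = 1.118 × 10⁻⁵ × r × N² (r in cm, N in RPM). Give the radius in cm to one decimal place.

r ≈ 16.4 cm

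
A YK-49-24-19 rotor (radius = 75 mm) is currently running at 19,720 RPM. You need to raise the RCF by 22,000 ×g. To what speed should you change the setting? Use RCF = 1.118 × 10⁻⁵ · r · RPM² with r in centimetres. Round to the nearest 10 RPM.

r = 75 mm = 7.5 cm
Current RCF = 1.118 × 10⁻⁵ × 7.5 × (19720)² = 1.118 × 10⁻⁵ × 7.5 × 388,878,400 ≈ 32,607.5 × g
Target RCF = 32,607.5 + 22,000 = 54,607.5 × g
N² = 54,607.5 / (8.385 × 10⁻⁵) = 651,252,236
N ≈ √651,252,236 ≈ 25,519.6

≈ 25520 RPM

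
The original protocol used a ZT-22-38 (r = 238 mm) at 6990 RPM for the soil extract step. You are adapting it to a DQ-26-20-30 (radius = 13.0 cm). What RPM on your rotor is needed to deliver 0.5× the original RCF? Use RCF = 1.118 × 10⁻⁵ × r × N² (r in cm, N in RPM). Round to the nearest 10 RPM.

Original rotor: r = 238 mm = 23.8 cm
RCF_original = 1.118 × 10⁻⁵ × 23.8 × (6990)² = 1.118 × 10⁻⁵ × 23.8 × 48,860,100 ≈ 13,000.9 × g
Target RCF = 0.5 × 13,000.9 ≈ 6,500.4 × g
6,500.4 = 1.118 × 10⁻⁵ × 13 × N²
N² = 6,500.4 / (14.534 × 10⁻⁵) = 44,725,471
N ≈ √44,725,471 ≈ 6,687.7

≈ 6690 RPM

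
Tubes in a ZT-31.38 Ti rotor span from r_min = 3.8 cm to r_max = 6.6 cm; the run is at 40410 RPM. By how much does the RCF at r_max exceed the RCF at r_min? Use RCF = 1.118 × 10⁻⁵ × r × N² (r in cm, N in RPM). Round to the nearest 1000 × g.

≈ 51000 ×g

ΔRCF = 1.118 × 10⁻⁵ × (r_max − r_min) × N² = 1.118 × 10⁻⁵ × 2.8 × 1,632,968,100 ≈ 51,118.4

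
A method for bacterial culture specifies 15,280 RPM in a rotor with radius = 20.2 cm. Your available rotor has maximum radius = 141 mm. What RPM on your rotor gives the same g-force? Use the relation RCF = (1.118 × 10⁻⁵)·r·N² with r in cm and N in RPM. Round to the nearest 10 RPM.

≈ 18290 RPM

RCF_original = 1.118 × 10⁻⁵ × 20.2 × (15280)² = 1.118 × 10⁻⁵ × 20.2 × 233,478,400 ≈ 52,727.8 × g
Your rotor: r = 141 mm = 14.1 cm
52,727.8 = 1.118 × 10⁻⁵ × 14.1 × N²
N² = 52,727.8 / (15.7638 × 10⁻⁵) = 334,486,609
N ≈ √334,486,609 ≈ 18,289.0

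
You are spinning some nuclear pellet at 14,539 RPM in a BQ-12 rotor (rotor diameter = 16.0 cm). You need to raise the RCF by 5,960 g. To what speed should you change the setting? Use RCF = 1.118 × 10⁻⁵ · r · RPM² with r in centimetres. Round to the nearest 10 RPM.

16670 RPM

r = 16.0 / 2 = 8 cm
Current RCF = 1.118 × 10⁻⁵ × 8 × (14539)² = 1.118 × 10⁻⁵ × 8 × 211,382,521 ≈ 18,906.1 × g
Target RCF = 18,906.1 + 5,960 = 24,866.1 × g
N² = 24,866.1 / (8.944 × 10⁻⁵) = 278,019,902
N ≈ √278,019,902 ≈ 16,673.9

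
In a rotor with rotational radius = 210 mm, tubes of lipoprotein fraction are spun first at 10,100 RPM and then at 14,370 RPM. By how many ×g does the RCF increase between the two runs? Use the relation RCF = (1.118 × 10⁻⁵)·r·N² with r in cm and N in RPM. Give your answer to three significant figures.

r = 210 mm = 21.0 cm
RCF₁ = 1.118 × 10⁻⁵ × 21 × (10100)² = 1.118 × 10⁻⁵ × 21 × 102,010,000 ≈ 23,949.9 × g
RCF₂ = 1.118 × 10⁻⁵ × 21 × (14370)² = 1.118 × 10⁻⁵ × 21 × 206,496,900 ≈ 48,481.3 × g
Increase = 48,481.3 − 23,949.9 = 24,531.4

≈ 24500 ×g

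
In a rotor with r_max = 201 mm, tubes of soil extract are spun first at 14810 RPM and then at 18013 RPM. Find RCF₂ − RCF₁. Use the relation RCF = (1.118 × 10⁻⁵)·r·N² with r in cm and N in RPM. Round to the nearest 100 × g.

≈ 23600 x g

r = 201 mm = 20.1 cm
RCF₁ = 1.118 × 10⁻⁵ × 20.1 × (14810)² = 1.118 × 10⁻⁵ × 20.1 × 219,336,100 ≈ 49,288.8 × g
RCF₂ = 1.118 × 10⁻⁵ × 20.1 × (18013)² = 1.118 × 10⁻⁵ × 20.1 × 324,468,169 ≈ 72,913.8 × g
Increase = 72,913.8 − 49,288.8 = 23,625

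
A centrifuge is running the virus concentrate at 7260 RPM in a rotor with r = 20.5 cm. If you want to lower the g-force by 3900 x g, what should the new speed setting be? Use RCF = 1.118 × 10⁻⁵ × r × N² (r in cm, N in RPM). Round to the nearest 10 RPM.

5970 RPM

Current RCF = 1.118 × 10⁻⁵ × 20.5 × (7260)² = 1.118 × 10⁻⁵ × 20.5 × 52,707,600 ≈ 12,080.1 × g
Target RCF = 12,080.1 − 3,900 = 8,180.1 × g
N² = 8,180.1 / (22.919 × 10⁻⁵) = 35,691,348
N ≈ √35,691,348 ≈ 5,974.2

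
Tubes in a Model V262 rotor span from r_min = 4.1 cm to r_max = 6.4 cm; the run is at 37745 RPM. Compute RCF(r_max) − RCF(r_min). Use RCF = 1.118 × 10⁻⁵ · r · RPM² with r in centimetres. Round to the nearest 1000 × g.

ΔRCF = 1.118 × 10⁻⁵ × (r_max − r_min) × N² = 1.118 × 10⁻⁵ × 2.3 × 1,424,685,025 ≈ 36,634.4

≈ 37000 x g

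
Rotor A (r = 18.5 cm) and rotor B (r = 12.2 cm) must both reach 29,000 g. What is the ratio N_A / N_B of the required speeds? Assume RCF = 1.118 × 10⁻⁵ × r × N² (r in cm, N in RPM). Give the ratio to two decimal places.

0.81

At fixed RCF, N ∝ 1/√r, so N_A/N_B = √(r_B/r_A) = √(12.2/18.5) = √0.659459 = 0.8121.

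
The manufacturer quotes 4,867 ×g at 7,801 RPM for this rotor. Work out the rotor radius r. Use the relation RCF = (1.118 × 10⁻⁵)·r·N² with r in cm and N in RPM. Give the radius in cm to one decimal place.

RCF = 1.118 × 10⁻⁵ × r × N²
4867 = 1.118 × 10⁻⁵ × r × (7801)²
r = 4867 / (1.118 × 10⁻⁵ × 60,855,601) = 4867 / 680.3656 ≈ 7.154 cm

7.2 cm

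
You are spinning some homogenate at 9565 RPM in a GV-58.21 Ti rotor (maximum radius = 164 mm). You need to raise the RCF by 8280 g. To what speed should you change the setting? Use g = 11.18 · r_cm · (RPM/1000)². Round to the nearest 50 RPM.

r = 164 mm = 16.4 cm
Current RCF = 11.18 × 16.4 × (9.565)² = 11.18 × 16.4 × 91.489225 ≈ 16,774.7 × g
Target RCF = 16,774.7 + 8,280 = 25,054.7 × g
(N/1000)² = 25,054.7 / 183.352 = 136.6481
N = 1000 × √136.6481 ≈ 11,689.7

11700 RPM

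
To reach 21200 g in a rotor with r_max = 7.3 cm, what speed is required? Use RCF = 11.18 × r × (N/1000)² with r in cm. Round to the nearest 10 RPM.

16120 RPM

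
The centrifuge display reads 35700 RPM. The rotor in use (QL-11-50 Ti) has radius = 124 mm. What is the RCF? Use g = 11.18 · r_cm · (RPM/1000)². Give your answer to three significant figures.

RCF ≈ 177000 × g

r = 124 mm = 12.4 cm
RCF = 11.18 × 12.4 × (35.7)² = 11.18 × 12.4 × 1,274.49 ≈ 176,685.1 × g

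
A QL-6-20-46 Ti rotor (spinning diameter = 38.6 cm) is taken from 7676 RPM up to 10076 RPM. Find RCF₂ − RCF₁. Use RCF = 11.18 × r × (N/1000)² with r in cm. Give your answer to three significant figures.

r = 38.6 / 2 = 19.3 cm
RCF₁ = 11.18 × 19.3 × (7.676)² = 11.18 × 19.3 × 58.920976 ≈ 12,713.6 × g
RCF₂ = 11.18 × 19.3 × (10.076)² = 11.18 × 19.3 × 101.525776 ≈ 21,906.6 × g
Increase = 21,906.6 − 12,713.6 = 9,193

9190 ×g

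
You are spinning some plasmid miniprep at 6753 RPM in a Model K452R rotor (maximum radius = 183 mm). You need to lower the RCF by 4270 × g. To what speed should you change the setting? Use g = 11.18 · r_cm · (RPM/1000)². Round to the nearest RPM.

r = 183 mm = 18.3 cm
Current RCF = 11.18 × 18.3 × (6.753)² = 11.18 × 18.3 × 45.603009 ≈ 9,330.1 × g
Target RCF = 9,330.1 − 4,270 = 5,060.1 × g
(N/1000)² = 5,060.1 / 204.594 = 24.7324
N = 1000 × √24.7324 ≈ 4,973.2

≈ 4973 RPM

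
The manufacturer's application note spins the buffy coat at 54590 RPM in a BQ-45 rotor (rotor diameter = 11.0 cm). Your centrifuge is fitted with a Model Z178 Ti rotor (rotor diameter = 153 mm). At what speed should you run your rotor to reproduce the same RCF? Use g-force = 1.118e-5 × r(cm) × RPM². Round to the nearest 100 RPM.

46300 RPM

Original rotor: r = 11.0 / 2 = 5.5 cm
RCF = 1.118 × 10⁻⁵ × r × N²
RCF_original = 1.118 × 10⁻⁵ × 5.5 × (54590)² = 1.118 × 10⁻⁵ × 5.5 × 2,980,068,100 ≈ 183,244.4 × g
Your rotor: r = 153 mm / 2 = 76.5 mm = 7.65 cm
183,244.4 = 1.118 × 10⁻⁵ × 7.65 × N²
N² = 183,244.4 / (8.5527 × 10⁻⁵) = 2,142,532,767
N ≈ √2,142,532,767 ≈ 46,287.5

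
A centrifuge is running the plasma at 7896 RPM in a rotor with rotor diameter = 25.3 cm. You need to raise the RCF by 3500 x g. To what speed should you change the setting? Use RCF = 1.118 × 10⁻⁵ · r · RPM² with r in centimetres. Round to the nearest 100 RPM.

≈ 9300 RPM

r = 25.3 / 2 = 12.65 cm
Current RCF = 1.118 × 10⁻⁵ × 12.65 × (7896)² = 1.118 × 10⁻⁵ × 12.65 × 62,346,816 ≈ 8,817.5 × g
Target RCF = 8,817.5 + 3,500 = 12,317.5 × g
N² = 12,317.5 / (14.1427 × 10⁻⁵) = 87,094,402
N ≈ √87,094,402 ≈ 9,332.4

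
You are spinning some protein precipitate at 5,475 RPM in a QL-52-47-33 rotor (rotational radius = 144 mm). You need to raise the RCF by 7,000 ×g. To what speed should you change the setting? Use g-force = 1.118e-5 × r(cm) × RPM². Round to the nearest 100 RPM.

N₂ ≈ 8600 RPM

r = 144 mm = 14.4 cm
Current RCF = 1.118 × 10⁻⁵ × 14.4 × (5475)² = 1.118 × 10⁻⁵ × 14.4 × 29,975,625 ≈ 4,825.8 × g
Target RCF = 4,825.8 + 7,000 = 11,825.8 × g
N² = 11,825.8 / (16.0992 × 10⁻⁵) = 73,455,824
N ≈ √73,455,824 ≈ 8,570.6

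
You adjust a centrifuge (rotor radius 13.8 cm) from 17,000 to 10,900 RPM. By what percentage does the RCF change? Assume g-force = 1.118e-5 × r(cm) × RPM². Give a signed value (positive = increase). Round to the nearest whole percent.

RCF ∝ N², so the ratio is (10900/17000)² = (0.641176)² = 0.4111.
Change = 0.4111 − 1 = -0.5889 → -58.9%.

-59%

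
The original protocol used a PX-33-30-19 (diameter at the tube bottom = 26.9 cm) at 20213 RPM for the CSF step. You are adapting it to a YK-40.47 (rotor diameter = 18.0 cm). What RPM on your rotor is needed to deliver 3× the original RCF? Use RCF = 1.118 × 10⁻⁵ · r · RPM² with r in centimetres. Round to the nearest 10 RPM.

≈ 42800 RPM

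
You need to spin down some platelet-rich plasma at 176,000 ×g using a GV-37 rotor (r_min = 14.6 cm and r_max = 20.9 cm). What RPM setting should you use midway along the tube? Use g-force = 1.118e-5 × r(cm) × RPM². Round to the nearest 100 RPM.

r_avg = (14.6 + 20.9) / 2 = 17.75 cm
176,000 = 1.118 × 10⁻⁵ × 17.75 × N²
N² = 176,000 / (19.8445 × 10⁻⁵) = 886,895,613
N ≈ √886,895,613 ≈ 29,780.8

N ≈ 29800 RPM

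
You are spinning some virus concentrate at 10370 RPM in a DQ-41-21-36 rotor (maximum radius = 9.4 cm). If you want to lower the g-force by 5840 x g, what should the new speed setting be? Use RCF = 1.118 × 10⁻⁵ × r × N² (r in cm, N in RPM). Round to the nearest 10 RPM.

N₂ ≈ 7210 RPM

Current RCF = 1.118 × 10⁻⁵ × 9.4 × (10370)² = 1.118 × 10⁻⁵ × 9.4 × 107,536,900 ≈ 11,301.3 × g
Target RCF = 11,301.3 − 5,840 = 5,461.3 × g
N² = 5,461.3 / (10.5092 × 10⁻⁵) = 51,966,848
N ≈ √51,966,848 ≈ 7,208.8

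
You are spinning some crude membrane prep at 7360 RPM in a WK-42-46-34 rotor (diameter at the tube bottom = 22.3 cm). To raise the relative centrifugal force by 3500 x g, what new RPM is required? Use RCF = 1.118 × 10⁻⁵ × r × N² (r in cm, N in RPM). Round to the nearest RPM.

≈ 9069 RPM

r = 22.3 / 2 = 11.15 cm
Current RCF = 1.118 × 10⁻⁵ × 11.15 × (7360)² = 1.118 × 10⁻⁵ × 11.15 × 54,169,600 ≈ 6,752.6 × g
Target RCF = 6,752.6 + 3,500 = 10,252.6 × g
N² = 10,252.6 / (12.4657 × 10⁻⁵) = 82,246,484
N ≈ √82,246,484 ≈ 9,069.0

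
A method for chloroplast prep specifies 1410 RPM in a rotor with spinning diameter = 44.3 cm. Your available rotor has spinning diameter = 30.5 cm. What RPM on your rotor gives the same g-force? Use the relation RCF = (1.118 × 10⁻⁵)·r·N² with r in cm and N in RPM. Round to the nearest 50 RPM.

Original rotor: r = 44.3 / 2 = 22.15 cm
RCF_original = 1.118 × 10⁻⁵ × 22.15 × (1410)² = 1.118 × 10⁻⁵ × 22.15 × 1,988,100 ≈ 492.3 × g
Your rotor: r = 30.5 / 2 = 15.25 cm
492.3 = 1.118 × 10⁻⁵ × 15.25 × N²
N² = 492.3 / (17.0495 × 10⁻⁵) = 2,887,475
N ≈ √2,887,475 ≈ 1,699.3

1700 RPM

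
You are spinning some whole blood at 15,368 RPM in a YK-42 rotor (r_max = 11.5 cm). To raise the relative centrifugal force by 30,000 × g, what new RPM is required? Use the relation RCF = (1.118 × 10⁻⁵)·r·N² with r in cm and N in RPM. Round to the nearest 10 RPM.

Current RCF = 1.118 × 10⁻⁵ × 11.5 × (15368)² = 1.118 × 10⁻⁵ × 11.5 × 236,175,424 ≈ 30,365.1 × g
Target RCF = 30,365.1 + 30,000 = 60,365.1 × g
N² = 60,365.1 / (12.857 × 10⁻⁵) = 469,511,550
N ≈ √469,511,550 ≈ 21,668.2

N₂ ≈ 21670 RPM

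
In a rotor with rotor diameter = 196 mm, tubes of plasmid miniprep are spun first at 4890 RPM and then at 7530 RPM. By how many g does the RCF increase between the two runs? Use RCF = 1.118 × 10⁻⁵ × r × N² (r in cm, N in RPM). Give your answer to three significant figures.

3590 g

r = 196 mm / 2 = 98 mm = 9.8 cm
RCF₁ = 1.118 × 10⁻⁵ × 9.8 × (4890)² = 1.118 × 10⁻⁵ × 9.8 × 23,912,100 ≈ 2,619.9 × g
RCF₂ = 1.118 × 10⁻⁵ × 9.8 × (7530)² = 1.118 × 10⁻⁵ × 9.8 × 56,700,900 ≈ 6,212.4 × g
Increase = 6,212.4 − 2,619.9 = 3,592.5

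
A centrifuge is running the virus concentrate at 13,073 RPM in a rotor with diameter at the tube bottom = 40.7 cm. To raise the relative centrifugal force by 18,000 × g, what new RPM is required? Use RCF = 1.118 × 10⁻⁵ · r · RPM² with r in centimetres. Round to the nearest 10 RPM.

r = 40.7 / 2 = 20.35 cm
Current RCF = 1.118 × 10⁻⁵ × 20.35 × (13073)² = 1.118 × 10⁻⁵ × 20.35 × 170,903,329 ≈ 38,882.7 × g
Target RCF = 38,882.7 + 18,000 = 56,882.7 × g
N² = 56,882.7 / (22.7513 × 10⁻⁵) = 250,019,559
N ≈ √250,019,559 ≈ 15,812.0

≈ 15810 RPM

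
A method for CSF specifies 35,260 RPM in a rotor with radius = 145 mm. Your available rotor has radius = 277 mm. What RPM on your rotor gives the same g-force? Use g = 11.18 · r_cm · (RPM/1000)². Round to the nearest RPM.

Original rotor: r = 145 mm = 14.5 cm
RCF = 11.18 × r × (N/1000)²
RCF_original = 11.18 × 14.5 × (35.26)² = 11.18 × 14.5 × 1,243.2676 ≈ 201,546.1 × g
Your rotor: r = 277 mm = 27.7 cm
201,546.1 = 11.18 × 27.7 × (N/1000)²
(N/1000)² = 201,546.1 / 309.686 = 650.8079
N = 1000 × √650.8079 ≈ 25,510.9

25511 RPM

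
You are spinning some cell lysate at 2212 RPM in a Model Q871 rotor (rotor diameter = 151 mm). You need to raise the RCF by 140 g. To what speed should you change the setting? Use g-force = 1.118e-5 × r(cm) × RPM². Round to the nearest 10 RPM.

r = 151 mm / 2 = 75.5 mm = 7.55 cm
Current RCF = 1.118 × 10⁻⁵ × 7.55 × (2212)² = 1.118 × 10⁻⁵ × 7.55 × 4,892,944 ≈ 413 × g
Target RCF = 413 + 140 = 553 × g
N² = 553 / (8.4409 × 10⁻⁵) = 6,551,434
N ≈ √6,551,434 ≈ 2,559.6

2560 RPM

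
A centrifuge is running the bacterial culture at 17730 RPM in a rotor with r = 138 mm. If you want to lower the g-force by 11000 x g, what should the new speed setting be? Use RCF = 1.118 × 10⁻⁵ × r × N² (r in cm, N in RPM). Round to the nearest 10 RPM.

≈ 15590 RPM

r = 138 mm = 13.8 cm
Current RCF = 1.118 × 10⁻⁵ × 13.8 × (17730)² = 1.118 × 10⁻⁵ × 13.8 × 314,352,900 ≈ 48,499.6 × g
Target RCF = 48,499.6 − 11,000 = 37,499.6 × g
N² = 37,499.6 / (15.4284 × 10⁻⁵) = 243,055,664
N ≈ √243,055,664 ≈ 15,590.2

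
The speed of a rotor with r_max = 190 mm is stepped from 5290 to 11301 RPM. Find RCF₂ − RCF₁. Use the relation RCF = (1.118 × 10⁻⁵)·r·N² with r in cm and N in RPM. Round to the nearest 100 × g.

≈ 21200 x g

r = 190 mm = 19.0 cm
RCF₁ = 1.118 × 10⁻⁵ × 19 × (5290)² = 1.118 × 10⁻⁵ × 19 × 27,984,100 ≈ 5,944.4 × g
RCF₂ = 1.118 × 10⁻⁵ × 19 × (11301)² = 1.118 × 10⁻⁵ × 19 × 127,712,601 ≈ 27,128.7 × g
Increase = 27,128.7 − 5,944.4 = 21,184.3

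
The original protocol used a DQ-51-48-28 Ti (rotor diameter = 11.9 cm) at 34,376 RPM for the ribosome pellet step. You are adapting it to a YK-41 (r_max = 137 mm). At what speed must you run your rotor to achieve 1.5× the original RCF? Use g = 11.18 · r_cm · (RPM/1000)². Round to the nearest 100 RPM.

27700 RPM

Original rotor: r = 11.9 / 2 = 5.95 cm
RCF = 11.18 × r × (N/1000)²
RCF_original = 11.18 × 5.95 × (34.376)² = 11.18 × 5.95 × 1,181.709376 ≈ 78,608.5 × g
Target RCF = 1.5 × 78,608.5 ≈ 117,912.8 × g
Your rotor: r = 137 mm = 13.7 cm
117,912.8 = 11.18 × 13.7 × (N/1000)²
(N/1000)² = 117,912.8 / 153.166 = 769.8366
N = 1000 × √769.8366 ≈ 27,745.9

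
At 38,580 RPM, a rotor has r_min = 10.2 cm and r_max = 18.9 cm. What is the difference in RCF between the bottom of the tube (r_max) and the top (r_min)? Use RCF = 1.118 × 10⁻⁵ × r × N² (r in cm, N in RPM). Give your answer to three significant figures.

ΔRCF ≈ 145000 ×g

RCF_max = 1.118 × 10⁻⁵ × 18.9 × (38580)² = 1.118 × 10⁻⁵ × 18.9 × 1,488,416,400 ≈ 314,505.4 × g
RCF_min = 1.118 × 10⁻⁵ × 10.2 × (38580)² = 1.118 × 10⁻⁵ × 10.2 × 1,488,416,400 ≈ 169,733.1 × g
ΔRCF = 314,505.4 − 169,733.1 = 144,772.3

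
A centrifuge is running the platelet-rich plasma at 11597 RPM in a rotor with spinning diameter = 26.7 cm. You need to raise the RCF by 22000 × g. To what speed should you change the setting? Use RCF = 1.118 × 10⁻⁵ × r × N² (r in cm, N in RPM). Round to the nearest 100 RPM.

r = 26.7 / 2 = 13.35 cm
Current RCF = 1.118 × 10⁻⁵ × 13.35 × (11597)² = 1.118 × 10⁻⁵ × 13.35 × 134,490,409 ≈ 20,073.1 × g
Target RCF = 20,073.1 + 22,000 = 42,073.1 × g
N² = 42,073.1 / (14.9253 × 10⁻⁵) = 281,891,151
N ≈ √281,891,151 ≈ 16,789.6

N₂ ≈ 16800 RPM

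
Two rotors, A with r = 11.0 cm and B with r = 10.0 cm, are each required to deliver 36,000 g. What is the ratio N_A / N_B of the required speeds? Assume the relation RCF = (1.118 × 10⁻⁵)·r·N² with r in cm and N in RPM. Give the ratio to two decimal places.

0.95

At fixed RCF, N ∝ 1/√r, so N_A/N_B = √(r_B/r_A) = √(10.0/11.0) = √0.909091 = 0.9535.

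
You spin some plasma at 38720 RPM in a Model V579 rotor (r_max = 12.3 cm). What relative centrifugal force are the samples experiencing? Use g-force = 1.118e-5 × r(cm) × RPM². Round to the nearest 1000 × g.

RCF ≈ 206000 ×g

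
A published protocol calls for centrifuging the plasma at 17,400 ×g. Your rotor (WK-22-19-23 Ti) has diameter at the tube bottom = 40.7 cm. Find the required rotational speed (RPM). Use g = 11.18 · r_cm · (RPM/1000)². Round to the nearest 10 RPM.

N ≈ 8750 RPM

r = 40.7 / 2 = 20.35 cm
RCF = 11.18 × r × (N/1000)²
17,400 = 11.18 × 20.35 × (N/1000)²
(N/1000)² = 17,400 / 227.513 = 76.47915
N = 1000 × √76.47915 ≈ 8,745.2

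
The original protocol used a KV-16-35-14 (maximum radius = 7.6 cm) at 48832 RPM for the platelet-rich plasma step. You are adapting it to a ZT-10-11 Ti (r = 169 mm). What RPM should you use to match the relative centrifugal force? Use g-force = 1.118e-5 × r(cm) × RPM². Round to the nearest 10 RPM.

RCF_original = 1.118 × 10⁻⁵ × 7.6 × (48832)² = 1.118 × 10⁻⁵ × 7.6 × 2,384,564,224 ≈ 202,611.7 × g
Your rotor: r = 169 mm = 16.9 cm
202,611.7 = 1.118 × 10⁻⁵ × 16.9 × N²
N² = 202,611.7 / (18.8942 × 10⁻⁵) = 1,072,348,657
N ≈ √1,072,348,657 ≈ 32,746.7

32750 RPM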